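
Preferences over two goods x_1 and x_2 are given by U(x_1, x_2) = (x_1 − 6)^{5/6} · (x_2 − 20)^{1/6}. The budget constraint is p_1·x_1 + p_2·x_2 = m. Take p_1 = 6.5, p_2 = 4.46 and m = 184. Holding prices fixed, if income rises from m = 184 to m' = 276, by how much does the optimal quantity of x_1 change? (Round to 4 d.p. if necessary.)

Δx_1* = 11.7949

After buying the subsistence bundle (6, 20), a share 5/6 of the remaining income goes to x_1: x_1* = 6 + 5/6·(m − 6p_1 − 20p_2)/p_1.
Discretionary income = 184 − 6·6.5 − 20·4.46 = 55.8; x_1* = 6 + 5/6·55.8/6.5 = 13.1538.
At m' = 276: x_1* = 24.9487. Change: 24.9487 − 13.1538 = 11.7949.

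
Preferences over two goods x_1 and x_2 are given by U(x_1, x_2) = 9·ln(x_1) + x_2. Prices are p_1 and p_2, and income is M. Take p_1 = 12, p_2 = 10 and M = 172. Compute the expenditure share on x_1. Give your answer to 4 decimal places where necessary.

So x_1*(p_1,p_2) = 9·p_2/p_1, independent of income; and x_2* = (M − 9·p_2)/p_2.
At the given prices: x_1* = 9·10/12 = 7.5, and x_2* = 8.2.
Expenditure on x_1: 12·7.5 = 90; share = 0.5233.

share on x_1 = 0.5233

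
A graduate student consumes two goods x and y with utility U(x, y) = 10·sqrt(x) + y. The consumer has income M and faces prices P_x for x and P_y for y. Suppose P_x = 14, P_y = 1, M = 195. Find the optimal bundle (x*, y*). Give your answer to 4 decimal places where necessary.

MU_x = 5/√x, MU_y = 1. Tangency: 5/√x = P_x/P_y.
Thus x* = (5·P_y/P_x)² — independent of M — with the rest of income spent on y.
Plugging in: x* = (5·1/14)² = 0.1276, y* = 193.2143.

x* = 0.1276, y* = 193.2143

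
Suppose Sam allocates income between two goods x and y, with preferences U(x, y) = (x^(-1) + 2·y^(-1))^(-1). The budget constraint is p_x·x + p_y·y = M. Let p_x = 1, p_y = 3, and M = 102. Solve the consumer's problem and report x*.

x* = 29.5696

MU_x ∝ x^(-2), MU_y ∝ 2·y^(-2), so MRS = (1/2)·(y/x)^(2) = p_x/p_y.
Solve for the ratio: y/x = [2·p_x/p_y]^(0.5).
With the ratio pinned down, the budget gives x* = M/(p_x + p_y·(y/x)) and y* = (y/x)·x*.
Numerically y/x = 0.816497, so x* = 102/(1 + 3·0.816497) = 29.5696.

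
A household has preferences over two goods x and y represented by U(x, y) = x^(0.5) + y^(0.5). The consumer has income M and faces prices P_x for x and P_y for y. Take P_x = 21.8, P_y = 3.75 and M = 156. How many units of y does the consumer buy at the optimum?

y* = 35.4943

MU_x ∝ x^(-0.5), MU_y ∝ y^(-0.5), so MRS = (y/x)^(0.5) = P_x/P_y.
Hence y/x = (P_x/P_y)^(1/(0.5)), i.e. raised to the 2 power.
With the ratio pinned down, the budget gives x* = M/(P_x + P_y·(y/x)) and y* = (y/x)·x*.
Numerically y/x = 33.794844, so x* = 156/(21.8 + 3.75·33.794844) = 1.0503 and y* = 33.794844·1.0503 = 35.4943.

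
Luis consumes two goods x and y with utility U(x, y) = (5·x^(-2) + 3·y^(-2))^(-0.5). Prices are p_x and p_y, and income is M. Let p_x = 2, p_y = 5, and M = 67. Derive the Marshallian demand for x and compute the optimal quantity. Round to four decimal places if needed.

MRS = MU_x/MU_y = (5/3)·(y/x)^(3). Set equal to p_x/p_y.
Solve for the ratio: y/x = [(3/5)·p_x/p_y]^(1/3).
With the ratio pinned down, the budget gives x* = M/(p_x + p_y·(y/x)) and y* = (y/x)·x*.
Numerically y/x = 0.621447, so x* = 67/(2 + 5·0.621447) = 13.1187.

x* = 13.1187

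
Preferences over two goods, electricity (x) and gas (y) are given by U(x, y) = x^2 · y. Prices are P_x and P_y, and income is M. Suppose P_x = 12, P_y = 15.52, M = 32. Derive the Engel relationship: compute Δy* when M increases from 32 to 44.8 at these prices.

Δy* = 0.2749

Tangency: MRS = 2·y/x = P_x/P_y.
Rearranging, P_y·y = (1/2)·P_x·x. Substituting into the budget gives P_x·x·(1 + (1/2)) = M.
Demand: x*(P_x,P_y,M) = 2/3·M/P_x and y* = 1/3·M/P_y.
At P_x=12, P_y=15.52, M=32: y* = 1/3·32/15.52 = 0.6873.
At M' = 44.8: y* = 0.9622. Change: 0.9622 − 0.6873 = 0.2749.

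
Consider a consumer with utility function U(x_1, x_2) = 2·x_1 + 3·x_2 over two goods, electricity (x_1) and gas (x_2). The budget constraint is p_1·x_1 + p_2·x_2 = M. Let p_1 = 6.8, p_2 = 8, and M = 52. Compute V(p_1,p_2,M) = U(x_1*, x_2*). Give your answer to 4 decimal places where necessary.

Perfect substitutes: compare marginal utility per dollar. 2/p_1 vs 3/p_2 → 0.2941 vs 0.375.
x_2 gives more utility per dollar, so spend all income on x_2: x_2* = M/p_2, x_1* = 0.
Numerically: x_1* = 0, x_2* = 6.5.
Utility at the optimum: U(0, 6.5) = 19.5.

V = 19.5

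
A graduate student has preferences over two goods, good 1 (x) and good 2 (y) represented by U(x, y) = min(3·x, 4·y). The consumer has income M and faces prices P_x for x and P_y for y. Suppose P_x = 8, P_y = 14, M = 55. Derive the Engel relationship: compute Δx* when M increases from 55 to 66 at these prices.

Δx* = 0.5946

With perfect complements, no substitution: consume in ratio x:y = 4:3.
Budget: P_x·x + P_y·(3/4)·x = M, so (4·P_x + 3·P_y)·x = 4·M.
Demand: x*(P_x,P_y,M) = 4·M/(4·P_x + 3·P_y), y* = 3·M/(4·P_x + 3·P_y).
Here 4·8 + 3·14 = 74, giving x* = 2.973.
At M' = 66: x* = 3.5676. Change: 3.5676 − 2.973 = 0.5946.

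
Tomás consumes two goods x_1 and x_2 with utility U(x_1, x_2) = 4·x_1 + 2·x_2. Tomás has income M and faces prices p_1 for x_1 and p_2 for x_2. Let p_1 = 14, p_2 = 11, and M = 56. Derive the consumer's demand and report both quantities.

x_1* = 4, x_2* = 0

Linear utility — the consumer picks whichever good has higher MU/price: 4/14 = 0.2857 vs 2/11 = 0.1818.
x_1 gives more utility per dollar, so spend all income on x_1: x_1* = M/p_1, x_2* = 0.
Numerically: x_1* = 4, x_2* = 0.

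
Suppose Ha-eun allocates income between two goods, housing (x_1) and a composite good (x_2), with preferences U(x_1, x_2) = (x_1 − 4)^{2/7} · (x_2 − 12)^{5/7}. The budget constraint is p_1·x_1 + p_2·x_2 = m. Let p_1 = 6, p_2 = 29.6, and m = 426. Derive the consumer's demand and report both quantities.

x_1* = 6.2286, x_2* = 13.1293

Let x_1' = x_1−4, x_2' = x_2−12. MRS = (2/5)·x_2'/x_1' = p_1/p_2.
Substituting into the budget: x_1* = 4 + 2/7·(m − 4·p_1 − 12·p_2)/p_1, and x_2* = 12 + 5/7·(…)/p_2.
Discretionary income = 426 − 4·6 − 12·29.6 = 46.8; x_1* = 4 + 2/7·46.8/6 = 6.2286; x_2* = 12 + 5/7·46.8/29.6 = 13.1293.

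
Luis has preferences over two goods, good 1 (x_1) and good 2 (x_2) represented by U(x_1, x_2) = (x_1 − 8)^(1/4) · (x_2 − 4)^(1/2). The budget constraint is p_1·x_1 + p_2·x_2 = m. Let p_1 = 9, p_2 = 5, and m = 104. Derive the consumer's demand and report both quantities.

x_1* = 8.4444, x_2* = 5.6

Substituting into the budget: x_1* = 8 + 1/3·(m − 8·p_1 − 4·p_2)/p_1, and x_2* = 4 + 2/3·(…)/p_2.
Discretionary income = 104 − 8·9 − 4·5 = 12; x_1* = 8 + 1/3·12/9 = 8.4444; x_2* = 4 + 2/3·12/5 = 5.6.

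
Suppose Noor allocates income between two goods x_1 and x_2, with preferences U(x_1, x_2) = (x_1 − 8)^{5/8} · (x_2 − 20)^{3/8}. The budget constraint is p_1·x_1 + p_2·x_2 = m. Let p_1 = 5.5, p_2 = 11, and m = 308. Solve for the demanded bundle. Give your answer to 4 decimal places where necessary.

MRS = (5/3)·(x_2−20)/(x_1−8). Tangency with p_1/p_2 gives x_2−20 = (3/5)·(p_1/p_2)·(x_1−8).
After buying the subsistence bundle (8, 20), a share 0.625 of the remaining income goes to x_1: x_1* = 8 + 0.625·(m − 8p_1 − 20p_2)/p_1.
Discretionary income = 308 − 8·5.5 − 20·11 = 44; x_1* = 8 + 0.625·44/5.5 = 13; x_2* = 20 + 0.375·44/11 = 21.5.

x_1* = 13, x_2* = 21.5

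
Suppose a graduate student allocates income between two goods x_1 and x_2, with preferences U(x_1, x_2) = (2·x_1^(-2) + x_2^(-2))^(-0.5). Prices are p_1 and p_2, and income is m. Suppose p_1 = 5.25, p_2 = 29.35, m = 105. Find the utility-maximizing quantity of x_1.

From the CES first-order condition, 2·(x_2/x_1)^(3) = p_1/p_2.
Hence x_2/x_1 = ((1/2)·p_1/p_2)^(1/(3)), i.e. raised to the 1/3 power.
Substitute x_2 = (x_2/x_1)·x_1 into the budget: x_1* = m/(p_1 + p_2·(x_2/x_1)).
Numerically x_2/x_1 = 0.447205, so x_1* = 105/(5.25 + 29.35·0.447205) = 5.7141.

x_1* = 5.7141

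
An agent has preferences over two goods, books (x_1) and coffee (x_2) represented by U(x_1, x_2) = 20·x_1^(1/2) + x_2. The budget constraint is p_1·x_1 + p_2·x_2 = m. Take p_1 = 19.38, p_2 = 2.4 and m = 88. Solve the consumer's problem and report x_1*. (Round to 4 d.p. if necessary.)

Set MRS = p_1/p_2: 10·x_1^(−1/2) = p_1/p_2.
Thus x_1* = (10·p_2/p_1)² — independent of m — with the rest of income spent on x_2.
Plugging in: x_1* = (10·2.4/19.38)² = 1.5336.

x_1* = 1.5336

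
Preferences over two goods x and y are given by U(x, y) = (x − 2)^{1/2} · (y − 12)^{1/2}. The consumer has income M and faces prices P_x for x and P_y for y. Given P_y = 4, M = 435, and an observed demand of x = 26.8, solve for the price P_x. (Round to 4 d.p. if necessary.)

P_x = 7.5

This is Cobb-Douglas in (x−2, y−12): tangency gives 0.5·P_y·(y−12) = 0.5·P_x·(x−2).
Substituting into the budget: x* = 2 + 0.5·(M − 2·P_x − 12·P_y)/P_x, and y* = 12 + 0.5·(…)/P_y.
Set x* = 26.8 in the demand function and solve for P_x: P_x = 7.5.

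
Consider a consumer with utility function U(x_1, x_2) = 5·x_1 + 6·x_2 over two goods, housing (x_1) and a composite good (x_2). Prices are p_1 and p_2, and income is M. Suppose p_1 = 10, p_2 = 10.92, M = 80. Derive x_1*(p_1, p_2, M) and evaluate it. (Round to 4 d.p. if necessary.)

x_1* = 0

Perfect substitutes: compare marginal utility per dollar. 5/p_1 vs 6/p_2 → 0.5 vs 0.5495.
x_2 gives more utility per dollar, so spend all income on x_2: x_2* = M/p_2, x_1* = 0.
Numerically: x_1* = 0, x_2* = 7.326.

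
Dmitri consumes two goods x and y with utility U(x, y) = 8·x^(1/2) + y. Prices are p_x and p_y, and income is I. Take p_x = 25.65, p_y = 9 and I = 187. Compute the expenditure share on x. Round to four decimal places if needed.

Set MRS = p_x/p_y: 4·x^(−1/2) = p_x/p_y.
Solve: √x = 4·p_y/p_x, so x*(p_x,p_y) = (4·p_y/p_x)², and y* = (I − p_x·x*)/p_y.
Plugging in: x* = (4·9/25.65)² = 1.9698, y* = 15.1637.
Expenditure on x: 25.65·1.9698 = 50.5263; share = 0.2702.

share on x = 0.2702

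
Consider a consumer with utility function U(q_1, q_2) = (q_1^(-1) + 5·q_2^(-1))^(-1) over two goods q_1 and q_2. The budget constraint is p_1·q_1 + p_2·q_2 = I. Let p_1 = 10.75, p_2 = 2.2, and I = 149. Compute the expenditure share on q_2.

share on q_2 = 0.5029

MU_q_1 ∝ q_1^(-2), MU_q_2 ∝ 5·q_2^(-2), so MRS = (1/5)·(q_2/q_1)^(2) = p_1/p_2.
Hence q_2/q_1 = (5·p_1/p_2)^(1/(2)), i.e. raised to the 0.5 power.
With the ratio pinned down, the budget gives q_1* = I/(p_1 + p_2·(q_2/q_1)) and q_2* = (q_2/q_1)·q_1*.
Numerically q_2/q_1 = 4.942855, so q_1* = 149/(10.75 + 2.2·4.942855) = 6.8904 and q_2* = 4.942855·6.8904 = 34.0583.
Expenditure on q_2: 2.2·34.0583 = 74.9282; share = 0.5029.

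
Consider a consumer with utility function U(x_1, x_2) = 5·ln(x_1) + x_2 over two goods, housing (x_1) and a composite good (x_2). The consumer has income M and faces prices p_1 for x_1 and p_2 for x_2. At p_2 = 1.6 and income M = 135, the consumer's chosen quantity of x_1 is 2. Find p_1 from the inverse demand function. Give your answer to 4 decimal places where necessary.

p_1 = 4

MU_x_1 = 5/x_1, MU_x_2 = 1. Tangency: 5/x_1 = p_1/p_2.
So x_1*(p_1,p_2) = 5·p_2/p_1, independent of income; and x_2* = (M − 5·p_2)/p_2.
Set x_1* = 2 in the demand function and solve for p_1: p_1 = 4.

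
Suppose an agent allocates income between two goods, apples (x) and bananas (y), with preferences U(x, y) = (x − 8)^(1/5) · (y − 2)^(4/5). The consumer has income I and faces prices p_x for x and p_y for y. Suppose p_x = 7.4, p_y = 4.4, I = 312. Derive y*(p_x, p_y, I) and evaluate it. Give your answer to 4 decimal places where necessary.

This is Cobb-Douglas in (x−8, y−2): tangency gives 0.2·p_y·(y−2) = 0.8·p_x·(x−8).
Substituting into the budget: x* = 8 + 0.2·(I − 8·p_x − 2·p_y)/p_x, and y* = 2 + 0.8·(…)/p_y.
Discretionary income = 312 − 8·7.4 − 2·4.4 = 244; y* = 2 + 0.8·244/4.4 = 46.3636.

y* = 46.3636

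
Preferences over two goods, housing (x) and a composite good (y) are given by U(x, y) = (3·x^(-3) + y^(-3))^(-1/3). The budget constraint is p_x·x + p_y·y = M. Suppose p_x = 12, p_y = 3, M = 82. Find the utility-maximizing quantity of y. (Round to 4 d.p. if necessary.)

Substitute y = (y/x)·x into the budget: x* = M/(p_x + p_y·(y/x)).
Numerically y/x = 1.07457, so x* = 82/(12 + 3·1.07457) = 5.3863 and y* = 1.07457·5.3863 = 5.788.

y* = 5.788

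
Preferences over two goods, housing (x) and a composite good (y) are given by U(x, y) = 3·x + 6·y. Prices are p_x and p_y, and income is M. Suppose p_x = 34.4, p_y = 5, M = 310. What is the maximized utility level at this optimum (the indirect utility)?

V = 372

Perfect substitutes: compare marginal utility per dollar. 3/p_x vs 6/p_y → 0.0872 vs 1.2.
y gives more utility per dollar, so spend all income on y: y* = M/p_y, x* = 0.
Numerically: x* = 0, y* = 62.
Utility at the optimum: U(0, 62) = 372.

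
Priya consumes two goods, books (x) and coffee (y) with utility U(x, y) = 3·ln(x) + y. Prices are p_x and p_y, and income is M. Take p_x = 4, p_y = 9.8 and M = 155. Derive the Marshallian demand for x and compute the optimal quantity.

Set MRS = p_x/p_y: (3/x)/1 = p_x/p_y.
So x*(p_x,p_y) = 3·p_y/p_x, independent of income; and y* = (M − 3·p_y)/p_y.
At the given prices: x* = 3·9.8/4 = 7.35.

x* = 7.35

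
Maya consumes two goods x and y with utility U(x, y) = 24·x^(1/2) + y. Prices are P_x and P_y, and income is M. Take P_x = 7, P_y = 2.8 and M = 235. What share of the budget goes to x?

MU_x = 12/√x, MU_y = 1. Tangency: 12/√x = P_x/P_y.
Thus x* = (12·P_y/P_x)² — independent of M — with the rest of income spent on y.
Plugging in: x* = (12·2.8/7)² = 23.04, y* = 26.3286.
Expenditure on x: 7·23.04 = 161.28; share = 0.6863.

share on x = 0.6863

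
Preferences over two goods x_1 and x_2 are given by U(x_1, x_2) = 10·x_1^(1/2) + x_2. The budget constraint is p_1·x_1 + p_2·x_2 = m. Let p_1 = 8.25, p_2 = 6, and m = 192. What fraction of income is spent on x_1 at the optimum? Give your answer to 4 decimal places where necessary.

share on x_1 = 0.5682

Set MRS = p_1/p_2: 5·x_1^(−1/2) = p_1/p_2.
Thus x_1* = (5·p_2/p_1)² — independent of m — with the rest of income spent on x_2.
Plugging in: x_1* = (5·6/8.25)² = 13.2231, x_2* = 13.8182.
Expenditure on x_1: 8.25·13.2231 = 109.0909; share = 0.5682.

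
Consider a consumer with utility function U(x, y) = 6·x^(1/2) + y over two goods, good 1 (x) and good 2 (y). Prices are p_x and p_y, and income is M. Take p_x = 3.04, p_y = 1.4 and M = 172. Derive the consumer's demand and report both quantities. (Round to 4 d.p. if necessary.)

Utility is quasi-linear in y; the FOC for x is 3/√x = p_x/p_y.
Solve: √x = 3·p_y/p_x, so x*(p_x,p_y) = (3·p_y/p_x)², and y* = (M − p_x·x*)/p_y.
Plugging in: x* = (3·1.4/3.04)² = 1.9088, y* = 118.7124.

x* = 1.9088, y* = 118.7124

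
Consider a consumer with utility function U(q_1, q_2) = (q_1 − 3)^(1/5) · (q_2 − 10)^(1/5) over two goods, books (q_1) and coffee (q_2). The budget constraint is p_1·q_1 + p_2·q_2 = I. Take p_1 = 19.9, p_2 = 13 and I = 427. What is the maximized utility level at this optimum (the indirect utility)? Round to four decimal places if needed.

V = 2.2241

MRS = (q_2−10)/(q_1−3). Tangency with p_1/p_2 gives q_2−10 = (p_1/p_2)·(q_1−3).
After buying the subsistence bundle (3, 10), a share 0.5 of the remaining income goes to q_1: q_1* = 3 + 0.5·(I − 3p_1 − 10p_2)/p_1.
Discretionary income = 427 − 3·19.9 − 10·13 = 237.3; q_1* = 3 + 0.5·237.3/19.9 = 8.9623; q_2* = 10 + 0.5·237.3/13 = 19.1269.
Utility at the optimum: U(8.9623, 19.1269) = 2.2241.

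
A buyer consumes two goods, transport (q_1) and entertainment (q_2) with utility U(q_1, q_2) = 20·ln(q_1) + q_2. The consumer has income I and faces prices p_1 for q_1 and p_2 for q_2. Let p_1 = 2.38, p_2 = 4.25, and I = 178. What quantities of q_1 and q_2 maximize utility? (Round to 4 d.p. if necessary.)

Set MRS = p_1/p_2: (20/q_1)/1 = p_1/p_2.
So q_1*(p_1,p_2) = 20·p_2/p_1, independent of income; and q_2* = (I − 20·p_2)/p_2.
At the given prices: q_1* = 20·4.25/2.38 = 35.7143, and q_2* = 21.8824.

q_1* = 35.7143, q_2* = 21.8824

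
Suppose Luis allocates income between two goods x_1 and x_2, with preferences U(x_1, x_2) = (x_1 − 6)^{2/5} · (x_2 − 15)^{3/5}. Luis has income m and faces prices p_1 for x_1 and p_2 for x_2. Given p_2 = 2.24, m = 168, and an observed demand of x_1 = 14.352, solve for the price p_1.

p_1 = 5

MRS = (2/3)·(x_2−15)/(x_1−6). Tangency with p_1/p_2 gives x_2−15 = (3/2)·(p_1/p_2)·(x_1−6).
After buying the subsistence bundle (6, 15), a share 0.4 of the remaining income goes to x_1: x_1* = 6 + 0.4·(m − 6p_1 − 15p_2)/p_1.
Set x_1* = 14.352 in the demand function and solve for p_1: p_1 = 5.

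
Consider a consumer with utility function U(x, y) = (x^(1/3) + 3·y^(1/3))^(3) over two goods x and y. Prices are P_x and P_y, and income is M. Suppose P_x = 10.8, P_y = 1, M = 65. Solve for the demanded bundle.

MU_x ∝ x^(-2/3), MU_y ∝ 3·y^(-2/3), so MRS = (1/3)·(y/x)^(2/3) = P_x/P_y.
Solve for the ratio: y/x = [3·P_x/P_y]^(1.5).
Substitute y = (y/x)·x into the budget: x* = M/(P_x + P_y·(y/x)).
Numerically y/x = 184.424033, so x* = 65/(10.8 + 1·184.424033) = 0.333 and y* = 184.424033·0.333 = 61.4041.

x* = 0.333, y* = 61.4041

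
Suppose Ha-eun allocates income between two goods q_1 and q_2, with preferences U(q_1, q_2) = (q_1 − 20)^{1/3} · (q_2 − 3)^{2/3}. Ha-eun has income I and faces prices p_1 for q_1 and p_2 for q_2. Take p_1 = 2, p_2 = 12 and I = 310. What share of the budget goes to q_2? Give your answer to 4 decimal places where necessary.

Substituting into the budget: q_1* = 20 + 1/3·(I − 20·p_1 − 3·p_2)/p_1, and q_2* = 3 + 2/3·(…)/p_2.
Discretionary income = 310 − 20·2 − 3·12 = 234; q_1* = 20 + 1/3·234/2 = 59; q_2* = 3 + 2/3·234/12 = 16.
Expenditure on q_2: 12·16 = 192; share = 0.6194.

share on q_2 = 0.6194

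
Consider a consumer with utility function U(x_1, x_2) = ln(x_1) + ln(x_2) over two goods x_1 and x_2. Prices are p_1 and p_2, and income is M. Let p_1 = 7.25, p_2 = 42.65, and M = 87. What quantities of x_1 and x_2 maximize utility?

x_1* = 6, x_2* = 1.0199

MU_x_1/MU_x_2 = (x_2)/(x_1); tangency sets this equal to p_1/p_2.
Rearranging, p_2·x_2 = p_1·x_1. Substituting into the budget gives p_1·x_1·(1 + 1) = M.
Demand: x_1*(p_1,p_2,M) = 0.5·M/p_1 and x_2* = 0.5·M/p_2.
At p_1=7.25, p_2=42.65, M=87: x_1* = 0.5·87/7.25 = 6, x_2* = 1.0199.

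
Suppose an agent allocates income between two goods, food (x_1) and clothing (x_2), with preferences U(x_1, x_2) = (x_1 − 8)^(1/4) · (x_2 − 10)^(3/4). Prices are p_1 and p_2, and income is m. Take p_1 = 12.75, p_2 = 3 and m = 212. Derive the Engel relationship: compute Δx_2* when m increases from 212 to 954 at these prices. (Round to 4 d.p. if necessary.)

This is Cobb-Douglas in (x_1−8, x_2−10): tangency gives 0.25·p_2·(x_2−10) = 0.75·p_1·(x_1−8).
Substituting into the budget: x_1* = 8 + 0.25·(m − 8·p_1 − 10·p_2)/p_1, and x_2* = 10 + 0.75·(…)/p_2.
Discretionary income = 212 − 8·12.75 − 10·3 = 80; x_2* = 10 + 0.75·80/3 = 30.
At m' = 954: x_2* = 215.5. Change: 215.5 − 30 = 185.5.

Δx_2* = 185.5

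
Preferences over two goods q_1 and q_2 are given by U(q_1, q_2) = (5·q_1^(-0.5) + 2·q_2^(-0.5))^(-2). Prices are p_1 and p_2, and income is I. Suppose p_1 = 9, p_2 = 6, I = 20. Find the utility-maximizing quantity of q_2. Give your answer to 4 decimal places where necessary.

q_2* = 1.0723

From the CES first-order condition, (5/2)·(q_2/q_1)^(1.5) = p_1/p_2.
Solve for the ratio: q_2/q_1 = [(2/5)·p_1/p_2]^(2/3).
Substitute q_2 = (q_2/q_1)·q_1 into the budget: q_1* = I/(p_1 + p_2·(q_2/q_1)).
Numerically q_2/q_1 = 0.711379, so q_1* = 20/(9 + 6·0.711379) = 1.5074 and q_2* = 0.711379·1.5074 = 1.0723.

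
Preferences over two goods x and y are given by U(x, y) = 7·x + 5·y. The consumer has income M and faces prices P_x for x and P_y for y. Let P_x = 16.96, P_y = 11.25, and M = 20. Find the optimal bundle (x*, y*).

Numerically: x* = 0, y* = 1.7778.

x* = 0, y* = 1.7778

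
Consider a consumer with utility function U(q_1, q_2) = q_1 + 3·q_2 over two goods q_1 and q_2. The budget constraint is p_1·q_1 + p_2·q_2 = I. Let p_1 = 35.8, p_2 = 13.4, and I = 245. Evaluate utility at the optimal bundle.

V = 54.8507

Linear utility — the consumer picks whichever good has higher MU/price: 1/35.8 = 0.0279 vs 3/13.4 = 0.2239.
q_2 gives more utility per dollar, so spend all income on q_2: q_2* = I/p_2, q_1* = 0.
Numerically: q_1* = 0, q_2* = 18.2836.
Utility at the optimum: U(0, 18.2836) = 54.8507.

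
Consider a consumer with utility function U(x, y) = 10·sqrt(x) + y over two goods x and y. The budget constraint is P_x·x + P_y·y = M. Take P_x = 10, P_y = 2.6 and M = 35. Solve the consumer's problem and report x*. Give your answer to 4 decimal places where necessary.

x* = 1.69

MU_x = 5/√x, MU_y = 1. Tangency: 5/√x = P_x/P_y.
Solve: √x = 5·P_y/P_x, so x*(P_x,P_y) = (5·P_y/P_x)², and y* = (M − P_x·x*)/P_y.
Plugging in: x* = (5·2.6/10)² = 1.69.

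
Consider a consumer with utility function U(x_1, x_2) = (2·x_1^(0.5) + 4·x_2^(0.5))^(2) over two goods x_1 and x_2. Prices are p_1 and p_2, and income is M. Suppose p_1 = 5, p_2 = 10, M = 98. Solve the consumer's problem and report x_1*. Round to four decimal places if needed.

x_1* = 6.5333

MU_x_1 ∝ 2·x_1^(-0.5), MU_x_2 ∝ 4·x_2^(-0.5), so MRS = (1/2)·(x_2/x_1)^(0.5) = p_1/p_2.
Hence x_2/x_1 = (2·p_1/p_2)^(1/(0.5)), i.e. raised to the 2 power.
Substitute x_2 = (x_2/x_1)·x_1 into the budget: x_1* = M/(p_1 + p_2·(x_2/x_1)).
Numerically x_2/x_1 = 1, so x_1* = 98/(5 + 10·1) = 6.5333.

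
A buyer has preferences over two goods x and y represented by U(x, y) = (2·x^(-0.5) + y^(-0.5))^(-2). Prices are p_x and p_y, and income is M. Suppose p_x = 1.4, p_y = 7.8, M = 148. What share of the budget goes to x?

From the CES first-order condition, 2·(y/x)^(1.5) = p_x/p_y.
Solve for the ratio: y/x = [(1/2)·p_x/p_y]^(2/3).
Substitute y = (y/x)·x into the budget: x* = M/(p_x + p_y·(y/x)).
Numerically y/x = 0.200448, so x* = 148/(1.4 + 7.8·0.200448) = 49.941 and y* = 0.200448·49.941 = 10.0106.
Expenditure on x: 1.4·49.941 = 69.9174; share = 0.4724.

share on x = 0.4724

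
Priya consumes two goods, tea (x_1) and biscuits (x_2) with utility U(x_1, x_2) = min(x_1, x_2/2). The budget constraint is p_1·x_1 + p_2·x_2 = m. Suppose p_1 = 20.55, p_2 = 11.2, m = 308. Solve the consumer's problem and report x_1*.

x_1* = 7.1711

With perfect complements, no substitution: consume in ratio x_1:x_2 = 1:2.
Budget: p_1·x_1 + p_2·2·x_1 = m, so (p_1 + 2·p_2)·x_1 = m.
Demand: x_1*(p_1,p_2,m) = m/(p_1 + 2·p_2), x_2* = 2·m/(p_1 + 2·p_2).
Here 20.55 + 2·11.2 = 42.95, giving x_1* = 7.1711.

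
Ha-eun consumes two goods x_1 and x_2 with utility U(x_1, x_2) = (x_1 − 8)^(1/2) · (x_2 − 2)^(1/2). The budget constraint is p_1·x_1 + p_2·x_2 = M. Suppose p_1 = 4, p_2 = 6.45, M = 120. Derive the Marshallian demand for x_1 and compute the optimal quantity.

x_1* = 17.3875

Let x_1' = x_1−8, x_2' = x_2−2. MRS = x_2'/x_1' = p_1/p_2.
After buying the subsistence bundle (8, 2), a share 0.5 of the remaining income goes to x_1: x_1* = 8 + 0.5·(M − 8p_1 − 2p_2)/p_1.
Discretionary income = 120 − 8·4 − 2·6.45 = 75.1; x_1* = 8 + 0.5·75.1/4 = 17.3875.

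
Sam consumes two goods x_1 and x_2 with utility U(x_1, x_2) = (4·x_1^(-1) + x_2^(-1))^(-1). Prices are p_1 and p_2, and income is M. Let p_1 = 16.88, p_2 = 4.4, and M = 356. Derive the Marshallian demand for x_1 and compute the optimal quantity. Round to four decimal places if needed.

x_1* = 16.8011

MU_x_1 ∝ 4·x_1^(-2), MU_x_2 ∝ x_2^(-2), so MRS = 4·(x_2/x_1)^(2) = p_1/p_2.
Hence x_2/x_1 = ((1/4)·p_1/p_2)^(1/(2)), i.e. raised to the 0.5 power.
Substitute x_2 = (x_2/x_1)·x_1 into the budget: x_1* = M/(p_1 + p_2·(x_2/x_1)).
Numerically x_2/x_1 = 0.979332, so x_1* = 356/(16.88 + 4.4·0.979332) = 16.8011.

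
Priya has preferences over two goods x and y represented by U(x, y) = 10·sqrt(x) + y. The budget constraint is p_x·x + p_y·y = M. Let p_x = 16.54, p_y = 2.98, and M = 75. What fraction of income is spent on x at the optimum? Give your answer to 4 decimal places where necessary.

Plugging in: x* = (5·2.98/16.54)² = 0.8115, y* = 20.6636.
Expenditure on x: 16.54·0.8115 = 13.4226; share = 0.179.

share on x = 0.179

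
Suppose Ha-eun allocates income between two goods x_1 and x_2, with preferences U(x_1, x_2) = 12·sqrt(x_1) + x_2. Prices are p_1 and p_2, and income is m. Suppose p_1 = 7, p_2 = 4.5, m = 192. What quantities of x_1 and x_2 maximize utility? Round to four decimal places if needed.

x_1* = 14.8776, x_2* = 19.5238

MU_x_1 = 6/√x_1, MU_x_2 = 1. Tangency: 6/√x_1 = p_1/p_2.
Solve: √x_1 = 6·p_2/p_1, so x_1*(p_1,p_2) = (6·p_2/p_1)², and x_2* = (m − p_1·x_1*)/p_2.
Plugging in: x_1* = (6·4.5/7)² = 14.8776, x_2* = 19.5238.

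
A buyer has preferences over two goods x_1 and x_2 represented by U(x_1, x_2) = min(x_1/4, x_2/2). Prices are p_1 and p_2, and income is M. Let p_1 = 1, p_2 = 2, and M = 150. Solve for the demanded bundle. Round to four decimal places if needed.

Leontief preferences: the optimum is at the kink where x_1/4 = x_2/2, i.e. x_2 = (1/2)·x_1.
Budget: p_1·x_1 + p_2·(1/2)·x_1 = M, so (4·p_1 + 2·p_2)·x_1 = 4·M.
Demand: x_1*(p_1,p_2,M) = 4·M/(4·p_1 + 2·p_2), x_2* = 2·M/(4·p_1 + 2·p_2).
Here 4·1 + 2·2 = 8, giving x_1* = 75 and x_2* = 37.5.

x_1* = 75, x_2* = 37.5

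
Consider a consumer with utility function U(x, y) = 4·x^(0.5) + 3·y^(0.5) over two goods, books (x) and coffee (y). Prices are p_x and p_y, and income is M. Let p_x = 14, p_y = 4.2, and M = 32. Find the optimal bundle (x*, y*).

Substitute y = (y/x)·x into the budget: x* = M/(p_x + p_y·(y/x)).
Numerically y/x = 6.25, so x* = 32/(14 + 4.2·6.25) = 0.795 and y* = 6.25·0.795 = 4.9689.

x* = 0.795, y* = 4.9689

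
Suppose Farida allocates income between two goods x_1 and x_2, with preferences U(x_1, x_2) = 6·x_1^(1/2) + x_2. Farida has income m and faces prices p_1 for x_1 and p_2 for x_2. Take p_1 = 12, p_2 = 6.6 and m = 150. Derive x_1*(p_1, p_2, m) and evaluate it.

MU_x_1 = 3/√x_1, MU_x_2 = 1. Tangency: 3/√x_1 = p_1/p_2.
Thus x_1* = (3·p_2/p_1)² — independent of m — with the rest of income spent on x_2.
Plugging in: x_1* = (3·6.6/12)² = 2.7225.

x_1* = 2.7225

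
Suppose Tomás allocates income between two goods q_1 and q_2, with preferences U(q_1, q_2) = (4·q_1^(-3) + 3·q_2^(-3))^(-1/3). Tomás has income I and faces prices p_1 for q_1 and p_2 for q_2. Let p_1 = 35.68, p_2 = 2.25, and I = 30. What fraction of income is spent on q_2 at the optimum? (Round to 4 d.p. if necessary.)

MRS = MU_q_1/MU_q_2 = (4/3)·(q_2/q_1)^(4). Set equal to p_1/p_2.
Hence q_2/q_1 = ((3/4)·p_1/p_2)^(1/(4)), i.e. raised to the 0.25 power.
With the ratio pinned down, the budget gives q_1* = I/(p_1 + p_2·(q_2/q_1)) and q_2* = (q_2/q_1)·q_1*.
Numerically q_2/q_1 = 1.85706, so q_1* = 30/(35.68 + 2.25·1.85706) = 0.7527 and q_2* = 1.85706·0.7527 = 1.3977.
Expenditure on q_2: 2.25·1.3977 = 3.1449; share = 0.1048.

share on q_2 = 0.1048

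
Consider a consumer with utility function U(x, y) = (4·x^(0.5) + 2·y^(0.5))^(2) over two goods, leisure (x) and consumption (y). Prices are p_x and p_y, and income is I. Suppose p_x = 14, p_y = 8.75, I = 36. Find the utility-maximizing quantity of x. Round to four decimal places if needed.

From the CES first-order condition, 2·(y/x)^(0.5) = p_x/p_y.
Hence y/x = ((1/2)·p_x/p_y)^(1/(0.5)), i.e. raised to the 2 power.
Substitute y = (y/x)·x into the budget: x* = I/(p_x + p_y·(y/x)).
Numerically y/x = 0.64, so x* = 36/(14 + 8.75·0.64) = 1.8367.

x* = 1.8367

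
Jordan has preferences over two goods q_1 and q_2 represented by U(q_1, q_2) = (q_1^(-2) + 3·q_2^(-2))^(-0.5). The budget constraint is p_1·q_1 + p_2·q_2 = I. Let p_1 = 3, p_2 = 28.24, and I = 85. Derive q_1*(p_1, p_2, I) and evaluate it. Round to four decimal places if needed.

q_1* = 3.8134

MU_q_1 ∝ q_1^(-3), MU_q_2 ∝ 3·q_2^(-3), so MRS = (1/3)·(q_2/q_1)^(3) = p_1/p_2.
Solve for the ratio: q_2/q_1 = [3·p_1/p_2]^(1/3).
Substitute q_2 = (q_2/q_1)·q_1 into the budget: q_1* = I/(p_1 + p_2·(q_2/q_1)).
Numerically q_2/q_1 = 0.683061, so q_1* = 85/(3 + 28.24·0.683061) = 3.8134.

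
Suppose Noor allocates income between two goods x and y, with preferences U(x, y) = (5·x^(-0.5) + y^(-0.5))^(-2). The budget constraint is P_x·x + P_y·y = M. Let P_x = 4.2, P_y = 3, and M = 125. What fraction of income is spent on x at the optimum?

MRS = MU_x/MU_y = 5·(y/x)^(1.5). Set equal to P_x/P_y.
Solve for the ratio: y/x = [(1/5)·P_x/P_y]^(2/3).
Substitute y = (y/x)·x into the budget: x* = M/(P_x + P_y·(y/x)).
Numerically y/x = 0.427995, so x* = 125/(4.2 + 3·0.427995) = 22.7936 and y* = 0.427995·22.7936 = 9.7556.
Expenditure on x: 4.2·22.7936 = 95.7333; share = 0.7659.

share on x = 0.7659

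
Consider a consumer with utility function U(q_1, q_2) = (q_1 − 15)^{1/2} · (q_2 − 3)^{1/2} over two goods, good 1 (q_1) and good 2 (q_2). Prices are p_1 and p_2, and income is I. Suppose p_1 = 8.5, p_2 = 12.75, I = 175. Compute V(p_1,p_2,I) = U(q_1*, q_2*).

V = 0.4443

Substituting into the budget: q_1* = 15 + 0.5·(I − 15·p_1 − 3·p_2)/p_1, and q_2* = 3 + 0.5·(…)/p_2.
Discretionary income = 175 − 15·8.5 − 3·12.75 = 9.25; q_1* = 15 + 0.5·9.25/8.5 = 15.5441; q_2* = 3 + 0.5·9.25/12.75 = 3.3627.
Utility at the optimum: U(15.5441, 3.3627) = 0.4443.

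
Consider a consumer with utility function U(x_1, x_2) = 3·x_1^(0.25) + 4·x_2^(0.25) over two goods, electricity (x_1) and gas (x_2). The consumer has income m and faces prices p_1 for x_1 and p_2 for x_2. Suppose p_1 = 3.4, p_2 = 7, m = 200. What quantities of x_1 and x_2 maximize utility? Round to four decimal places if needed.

x_1* = 27.3144, x_2* = 15.3044

MU_x_1 ∝ 3·x_1^(-0.75), MU_x_2 ∝ 4·x_2^(-0.75), so MRS = (3/4)·(x_2/x_1)^(0.75) = p_1/p_2.
Solve for the ratio: x_2/x_1 = [(4/3)·p_1/p_2]^(4/3).
With the ratio pinned down, the budget gives x_1* = m/(p_1 + p_2·(x_2/x_1)) and x_2* = (x_2/x_1)·x_1*.
Numerically x_2/x_1 = 0.560307, so x_1* = 200/(3.4 + 7·0.560307) = 27.3144 and x_2* = 0.560307·27.3144 = 15.3044.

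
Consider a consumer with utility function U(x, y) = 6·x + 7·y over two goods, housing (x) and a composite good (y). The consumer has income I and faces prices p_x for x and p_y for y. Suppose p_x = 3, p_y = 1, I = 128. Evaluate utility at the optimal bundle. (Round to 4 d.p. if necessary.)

Linear utility — the consumer picks whichever good has higher MU/price: 6/3 = 2 vs 7/1 = 7.
y gives more utility per dollar, so spend all income on y: y* = I/p_y, x* = 0.
Numerically: x* = 0, y* = 128.
Utility at the optimum: U(0, 128) = 896.

V = 896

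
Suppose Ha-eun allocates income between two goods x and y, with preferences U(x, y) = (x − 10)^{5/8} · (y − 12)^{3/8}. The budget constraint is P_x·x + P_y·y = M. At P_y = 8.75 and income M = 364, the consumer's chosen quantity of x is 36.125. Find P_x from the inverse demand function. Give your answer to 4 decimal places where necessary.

MRS = (5/3)·(y−12)/(x−10). Tangency with P_x/P_y gives y−12 = (3/5)·(P_x/P_y)·(x−10).
After buying the subsistence bundle (10, 12), a share 0.625 of the remaining income goes to x: x* = 10 + 0.625·(M − 10P_x − 12P_y)/P_x.
Set x* = 36.125 in the demand function and solve for P_x: P_x = 5.

P_x = 5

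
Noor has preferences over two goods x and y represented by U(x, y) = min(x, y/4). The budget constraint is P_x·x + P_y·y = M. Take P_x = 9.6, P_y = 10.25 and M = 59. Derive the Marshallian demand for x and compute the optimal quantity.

Leontief preferences: the optimum is at the kink where x/1 = y/4, i.e. y = 4·x.
Budget: P_x·x + P_y·4·x = M, so (P_x + 4·P_y)·x = M.
Demand: x*(P_x,P_y,M) = M/(P_x + 4·P_y), y* = 4·M/(P_x + 4·P_y).
Here 9.6 + 4·10.25 = 50.6, giving x* = 1.166.

x* = 1.166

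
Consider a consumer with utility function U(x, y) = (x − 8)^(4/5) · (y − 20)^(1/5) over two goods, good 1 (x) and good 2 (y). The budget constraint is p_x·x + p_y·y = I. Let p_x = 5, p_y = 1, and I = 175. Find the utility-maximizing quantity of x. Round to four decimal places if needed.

x* = 26.4

Let x' = x−8, y' = y−20. MRS = 4·y'/x' = p_x/p_y.
After buying the subsistence bundle (8, 20), a share 0.8 of the remaining income goes to x: x* = 8 + 0.8·(I − 8p_x − 20p_y)/p_x.
Discretionary income = 175 − 8·5 − 20·1 = 115; x* = 8 + 0.8·115/5 = 26.4.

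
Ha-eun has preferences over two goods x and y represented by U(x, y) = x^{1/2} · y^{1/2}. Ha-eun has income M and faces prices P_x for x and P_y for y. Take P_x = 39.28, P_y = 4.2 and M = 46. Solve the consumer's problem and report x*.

The MRS is y/x. Set MRS = P_x/P_y.
Rearranging, P_y·y = P_x·x. Substituting into the budget gives P_x·x·(1 + 1) = M.
Demand: x*(P_x,P_y,M) = 0.5·M/P_x and y* = 0.5·M/P_y.
At P_x=39.28, P_y=4.2, M=46: x* = 0.5·46/39.28 = 0.5855.

x* = 0.5855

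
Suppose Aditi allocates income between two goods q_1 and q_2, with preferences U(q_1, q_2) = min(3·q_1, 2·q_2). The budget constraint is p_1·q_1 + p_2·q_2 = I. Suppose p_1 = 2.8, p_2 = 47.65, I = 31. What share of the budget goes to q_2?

share on q_2 = 0.9623

With perfect complements, no substitution: consume in ratio q_1:q_2 = 2:3.
Budget: p_1·q_1 + p_2·(3/2)·q_1 = I, so (2·p_1 + 3·p_2)·q_1 = 2·I.
Demand: q_1*(p_1,p_2,I) = 2·I/(2·p_1 + 3·p_2), q_2* = 3·I/(2·p_1 + 3·p_2).
Here 2·2.8 + 3·47.65 = 148.55, giving q_1* = 0.4174 and q_2* = 0.6261.
Expenditure on q_2: 47.65·0.6261 = 29.8314; share = 0.9623.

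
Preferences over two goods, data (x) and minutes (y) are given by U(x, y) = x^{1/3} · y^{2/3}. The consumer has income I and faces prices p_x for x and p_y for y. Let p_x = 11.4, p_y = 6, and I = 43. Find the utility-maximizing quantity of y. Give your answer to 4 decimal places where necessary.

y* = 4.7778

The MRS is (1/2)·y/x. Set MRS = p_x/p_y.
So 1/3·p_y·y = 2/3·p_x·x; combined with the budget, a share 1/3 of income goes to x.
Demand: x*(p_x,p_y,I) = 1/3·I/p_x and y* = 2/3·I/p_y.
At p_x=11.4, p_y=6, I=43: y* = 2/3·43/6 = 4.7778.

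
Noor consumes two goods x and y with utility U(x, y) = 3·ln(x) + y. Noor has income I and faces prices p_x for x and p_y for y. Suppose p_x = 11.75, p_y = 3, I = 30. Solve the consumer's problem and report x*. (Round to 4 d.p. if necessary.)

At the given prices: x* = 3·3/11.75 = 0.766.

x* = 0.766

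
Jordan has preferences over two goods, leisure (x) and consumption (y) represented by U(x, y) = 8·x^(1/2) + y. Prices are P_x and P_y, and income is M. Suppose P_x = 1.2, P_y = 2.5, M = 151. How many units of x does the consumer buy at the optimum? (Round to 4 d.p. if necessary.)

x* = 69.4444

Utility is quasi-linear in y; the FOC for x is 4/√x = P_x/P_y.
Thus x* = (4·P_y/P_x)² — independent of M — with the rest of income spent on y.
Plugging in: x* = (4·2.5/1.2)² = 69.4444.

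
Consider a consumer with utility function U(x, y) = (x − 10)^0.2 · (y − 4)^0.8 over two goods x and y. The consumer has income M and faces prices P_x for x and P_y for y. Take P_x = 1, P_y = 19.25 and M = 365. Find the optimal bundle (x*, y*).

x* = 65.6, y* = 15.5532

Let x' = x−10, y' = y−4. MRS = (1/4)·y'/x' = P_x/P_y.
After buying the subsistence bundle (10, 4), a share 0.2 of the remaining income goes to x: x* = 10 + 0.2·(M − 10P_x − 4P_y)/P_x.
Discretionary income = 365 − 10·1 − 4·19.25 = 278; x* = 10 + 0.2·278/1 = 65.6; y* = 4 + 0.8·278/19.25 = 15.5532.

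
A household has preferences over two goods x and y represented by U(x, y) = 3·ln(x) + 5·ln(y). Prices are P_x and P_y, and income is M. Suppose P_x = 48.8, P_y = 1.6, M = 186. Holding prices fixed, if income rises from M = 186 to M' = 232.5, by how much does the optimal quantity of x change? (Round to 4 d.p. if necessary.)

Tangency: MRS = (3/5)·y/x = P_x/P_y.
So 3·P_y·y = 5·P_x·x; combined with the budget, a share 0.375 of income goes to x.
Demand: x*(P_x,P_y,M) = 0.375·M/P_x and y* = 0.625·M/P_y.
At P_x=48.8, P_y=1.6, M=186: x* = 0.375·186/48.8 = 1.4293.
At M' = 232.5: x* = 1.7866. Change: 1.7866 − 1.4293 = 0.3573.

Δx* = 0.3573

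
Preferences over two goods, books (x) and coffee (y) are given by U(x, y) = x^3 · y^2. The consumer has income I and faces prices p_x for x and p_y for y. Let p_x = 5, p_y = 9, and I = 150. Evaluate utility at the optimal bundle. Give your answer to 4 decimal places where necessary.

The MRS is (3/2)·y/x. Set MRS = p_x/p_y.
So 3·p_y·y = 2·p_x·x; combined with the budget, a share 0.6 of income goes to x.
Demand: x*(p_x,p_y,I) = 0.6·I/p_x and y* = 0.4·I/p_y.
At p_x=5, p_y=9, I=150: x* = 0.6·150/5 = 18, y* = 6.6667.
Utility at the optimum: U(18, 6.6667) = 259200.

V = 259200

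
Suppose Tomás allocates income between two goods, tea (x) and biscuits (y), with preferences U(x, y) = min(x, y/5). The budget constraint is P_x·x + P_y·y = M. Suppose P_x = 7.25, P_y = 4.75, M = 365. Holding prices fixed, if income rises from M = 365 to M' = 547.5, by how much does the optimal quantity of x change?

Δx* = 5.8871

Leontief preferences: the optimum is at the kink where x/1 = y/5, i.e. y = 5·x.
Budget: P_x·x + P_y·5·x = M, so (P_x + 5·P_y)·x = M.
Demand: x*(P_x,P_y,M) = M/(P_x + 5·P_y), y* = 5·M/(P_x + 5·P_y).
Here 7.25 + 5·4.75 = 31, giving x* = 11.7742.
At M' = 547.5: x* = 17.6613. Change: 17.6613 − 11.7742 = 5.8871.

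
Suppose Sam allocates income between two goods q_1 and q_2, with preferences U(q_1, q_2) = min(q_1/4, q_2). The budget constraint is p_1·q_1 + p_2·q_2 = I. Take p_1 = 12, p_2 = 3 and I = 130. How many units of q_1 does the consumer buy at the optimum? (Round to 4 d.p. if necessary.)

q_1* = 10.1961

With perfect complements, no substitution: consume in ratio q_1:q_2 = 4:1.
Budget: p_1·q_1 + p_2·(1/4)·q_1 = I, so (4·p_1 + p_2)·q_1 = 4·I.
Demand: q_1*(p_1,p_2,I) = 4·I/(4·p_1 + p_2), q_2* = I/(4·p_1 + p_2).
Here 4·12 + 3 = 51, giving q_1* = 10.1961.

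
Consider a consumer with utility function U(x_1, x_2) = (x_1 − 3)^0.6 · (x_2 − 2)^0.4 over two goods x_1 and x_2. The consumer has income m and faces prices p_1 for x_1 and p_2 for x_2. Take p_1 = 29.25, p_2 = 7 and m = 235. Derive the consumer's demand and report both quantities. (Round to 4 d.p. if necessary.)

Let x_1' = x_1−3, x_2' = x_2−2. MRS = (3/2)·x_2'/x_1' = p_1/p_2.
After buying the subsistence bundle (3, 2), a share 0.6 of the remaining income goes to x_1: x_1* = 3 + 0.6·(m − 3p_1 − 2p_2)/p_1.
Discretionary income = 235 − 3·29.25 − 2·7 = 133.25; x_1* = 3 + 0.6·133.25/29.25 = 5.7333; x_2* = 2 + 0.4·133.25/7 = 9.6143.

x_1* = 5.7333, x_2* = 9.6143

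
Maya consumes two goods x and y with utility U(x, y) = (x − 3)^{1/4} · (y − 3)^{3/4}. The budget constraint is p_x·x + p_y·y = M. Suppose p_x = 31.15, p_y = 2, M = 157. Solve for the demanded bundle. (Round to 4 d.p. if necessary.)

This is Cobb-Douglas in (x−3, y−3): tangency gives 0.25·p_y·(y−3) = 0.75·p_x·(x−3).
Substituting into the budget: x* = 3 + 0.25·(M − 3·p_x − 3·p_y)/p_x, and y* = 3 + 0.75·(…)/p_y.
Discretionary income = 157 − 3·31.15 − 3·2 = 57.55; x* = 3 + 0.25·57.55/31.15 = 3.4619; y* = 3 + 0.75·57.55/2 = 24.5813.

x* = 3.4619, y* = 24.5813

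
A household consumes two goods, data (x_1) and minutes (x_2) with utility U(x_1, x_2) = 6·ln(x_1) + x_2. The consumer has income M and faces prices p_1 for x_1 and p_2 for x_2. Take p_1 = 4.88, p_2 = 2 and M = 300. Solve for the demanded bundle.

Set MRS = p_1/p_2: (6/x_1)/1 = p_1/p_2.
So x_1*(p_1,p_2) = 6·p_2/p_1, independent of income; and x_2* = (M − 6·p_2)/p_2.
At the given prices: x_1* = 6·2/4.88 = 2.459, and x_2* = 144.

x_1* = 2.459, x_2* = 144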